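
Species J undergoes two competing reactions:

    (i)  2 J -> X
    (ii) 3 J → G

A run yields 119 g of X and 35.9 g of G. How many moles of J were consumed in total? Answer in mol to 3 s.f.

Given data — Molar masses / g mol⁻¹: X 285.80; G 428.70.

n(X) = 119 / 285.80 = 0.4164 mol
n(G) = 35.9 / 428.70 = 0.08374 mol
n(J) via (i) = (2/1)×0.4164 = 0.8328 mol
n(J) via (ii) = (3/1)×0.08374 = 0.2512 mol
total n(J) = 0.8328 + 0.2512 = 1.084 mol

1.08 mol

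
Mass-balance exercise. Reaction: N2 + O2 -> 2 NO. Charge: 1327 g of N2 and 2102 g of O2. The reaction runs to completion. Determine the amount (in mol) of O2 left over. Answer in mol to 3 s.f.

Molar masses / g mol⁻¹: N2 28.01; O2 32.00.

n(N2) = 1327 / 28.01 = 47.38 mol
n(O2) = 2102 / 32.00 = 65.69 mol
n/ν → N2: 47.38, O2: 65.69; N2 is limiting.
O2 consumed = (1/1) × 47.38 = 47.38 mol
O2 remaining = 65.69 − 47.38 = 18.31 mol

18.3 mol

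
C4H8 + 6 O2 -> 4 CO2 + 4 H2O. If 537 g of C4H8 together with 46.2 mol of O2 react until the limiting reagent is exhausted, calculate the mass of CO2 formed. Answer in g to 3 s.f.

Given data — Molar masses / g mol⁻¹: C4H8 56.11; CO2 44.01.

1360 g

n(C4H8) = 537.0 / 56.11 = 9.570 mol
n(O2) = 46.20 mol
n/ν for C4H8 = 9.570/1 = 9.570
n/ν for O2 = 46.20/6 = 7.700
Smallest n/ν is O2 → limiting reagent.
n(CO2) = (4/6) × 46.20 = 30.80 mol
mass = 30.80 × 44.01 = 1356 g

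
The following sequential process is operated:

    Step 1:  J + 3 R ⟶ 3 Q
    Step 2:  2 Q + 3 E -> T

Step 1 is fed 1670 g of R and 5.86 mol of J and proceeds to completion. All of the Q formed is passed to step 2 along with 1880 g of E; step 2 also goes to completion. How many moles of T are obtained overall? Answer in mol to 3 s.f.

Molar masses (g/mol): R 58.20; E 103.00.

6.08 mol

Step 1:
n(R) = 1670 / 58.20 = 28.69 mol
n(J) = 5.860 mol
n/ν for R = 28.69/3 = 9.563
n/ν for J = 5.860/1 = 5.860
Smallest n/ν is J → limiting reagent.
n(Q) produced = (3/1) × 5.860 = 17.58 mol
Step 2:
n(Q) available = 17.58 mol
n(E) = 1880 / 103.00 = 18.25 mol
n/ν for Q = 17.58/2 = 8.790
n/ν for E = 18.25/3 = 6.083
Smallest n/ν is E → limiting reagent.
n(T) = (1/3) × 18.25 = 6.083 mol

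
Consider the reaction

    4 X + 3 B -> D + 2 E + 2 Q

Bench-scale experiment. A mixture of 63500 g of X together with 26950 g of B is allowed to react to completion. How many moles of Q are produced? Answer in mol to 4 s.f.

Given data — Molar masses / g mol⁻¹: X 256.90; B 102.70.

n(X) = 63500 / 256.90 = 247.2 mol
n(B) = 26950 / 102.70 = 262.4 mol
n/ν for X = 247.2/4 = 61.80
n/ν for B = 262.4/3 = 87.47
Smallest n/ν is X → limiting reagent.
n(Q) = (2/4) × 247.2 = 123.6 mol

123.6 mol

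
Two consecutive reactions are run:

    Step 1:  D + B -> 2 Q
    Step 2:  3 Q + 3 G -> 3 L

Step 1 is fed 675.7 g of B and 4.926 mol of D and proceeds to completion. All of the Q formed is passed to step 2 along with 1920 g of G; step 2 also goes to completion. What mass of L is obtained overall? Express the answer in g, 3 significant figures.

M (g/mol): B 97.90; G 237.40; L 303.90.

2460 g

Step 1:
n(B) = 675.7 / 97.90 = 6.902 mol
n(D) = 4.926 mol
n/ν for B = 6.902/1 = 6.902
n/ν for D = 4.926/1 = 4.926
Smallest n/ν is D → limiting reagent.
n(Q) produced = (2/1) × 4.926 = 9.852 mol
Step 2:
n(Q) available = 9.852 mol
n(G) = 1920 / 237.40 = 8.088 mol
n/ν for Q = 9.852/3 = 3.284
n/ν for G = 8.088/3 = 2.696
Smallest n/ν is G → limiting reagent.
n(L) = (3/3) × 8.088 = 8.088 mol
mass = 8.088 × 303.90 = 2458 g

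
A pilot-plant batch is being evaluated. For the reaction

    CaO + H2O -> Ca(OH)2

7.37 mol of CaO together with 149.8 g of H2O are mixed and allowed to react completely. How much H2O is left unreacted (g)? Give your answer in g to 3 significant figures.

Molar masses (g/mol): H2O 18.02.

17.0 g

n(CaO) = 7.370 mol
n(H2O) = 149.8 / 18.02 = 8.313 mol
n/ν for CaO = 7.370/1 = 7.370
n/ν for H2O = 8.313/1 = 8.313
Smallest n/ν is CaO → limiting reagent.
H2O consumed = (1/1) × 7.370 = 7.370 mol
H2O remaining = 8.313 − 7.370 = 0.9430 mol
mass = 0.9430 × 18.02 = 16.99 g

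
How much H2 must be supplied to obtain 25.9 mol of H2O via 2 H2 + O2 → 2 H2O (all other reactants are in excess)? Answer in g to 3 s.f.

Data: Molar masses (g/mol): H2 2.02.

n(H2O) = 25.90 mol
n(H2) = (2/2) × 25.90 = 25.90 mol
mass = 25.90 × 2.02 = 52.32 g

52.3 g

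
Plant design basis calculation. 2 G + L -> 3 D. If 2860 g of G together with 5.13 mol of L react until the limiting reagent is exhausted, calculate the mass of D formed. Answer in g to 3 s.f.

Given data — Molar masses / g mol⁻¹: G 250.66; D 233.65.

3600 g

n(G) = 2860 / 250.66 = 11.41 mol
n(L) = 5.130 mol
n/ν for G = 11.41/2 = 5.705
n/ν for L = 5.130/1 = 5.130
Smallest n/ν is L → limiting reagent.
n(D) = (3/1) × 5.130 = 15.39 mol
mass = 15.39 × 233.65 = 3596 g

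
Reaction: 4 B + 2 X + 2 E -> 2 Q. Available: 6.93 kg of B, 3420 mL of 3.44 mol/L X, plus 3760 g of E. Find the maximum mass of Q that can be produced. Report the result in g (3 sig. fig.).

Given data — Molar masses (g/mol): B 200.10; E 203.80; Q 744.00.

8750 g

n(B) = 6.930×1000 / 200.10 = 34.63 mol
n(X) = 3.44 × 3420/1000 = 11.76 mol
n(E) = 3760 / 203.80 = 18.45 mol
n/ν for B = 34.63/4 = 8.658
n/ν for X = 11.76/2 = 5.880
n/ν for E = 18.45/2 = 9.225
Smallest n/ν is X → limiting reagent.
n(Q) = (2/2) × 11.76 = 11.76 mol
mass = 11.76 × 744.00 = 8749 g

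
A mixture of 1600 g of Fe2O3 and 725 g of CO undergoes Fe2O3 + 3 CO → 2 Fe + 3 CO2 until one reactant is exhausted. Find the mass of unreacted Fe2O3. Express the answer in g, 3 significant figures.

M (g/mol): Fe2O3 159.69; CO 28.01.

n(Fe2O3) = 1600 / 159.69 = 10.02 mol
n(CO) = 725.0 / 28.01 = 25.88 mol
n/ν for Fe2O3 = 10.02/1 = 10.02
n/ν for CO = 25.88/3 = 8.627
Smallest n/ν is CO → limiting reagent.
Fe2O3 consumed = (1/3) × 25.88 = 8.627 mol
Fe2O3 remaining = 10.02 − 8.627 = 1.393 mol
mass = 1.393 × 159.69 = 222.4 g

222 g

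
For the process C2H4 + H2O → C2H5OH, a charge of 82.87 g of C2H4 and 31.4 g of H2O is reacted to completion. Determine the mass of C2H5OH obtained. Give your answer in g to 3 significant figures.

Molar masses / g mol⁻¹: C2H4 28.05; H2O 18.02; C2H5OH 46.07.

80.3 g

n(C2H4) = 82.87 / 28.05 = 2.954 mol
n(H2O) = 31.40 / 18.02 = 1.743 mol
n/ν for C2H4 = 2.954/1 = 2.954
n/ν for H2O = 1.743/1 = 1.743
Smallest n/ν is H2O → limiting reagent.
n(C2H5OH) = (1/1) × 1.743 = 1.743 mol
mass = 1.743 × 46.07 = 80.30 g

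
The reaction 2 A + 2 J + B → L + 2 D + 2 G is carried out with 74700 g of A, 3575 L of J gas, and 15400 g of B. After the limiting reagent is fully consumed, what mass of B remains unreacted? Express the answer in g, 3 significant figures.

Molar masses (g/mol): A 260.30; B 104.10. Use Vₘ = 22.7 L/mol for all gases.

n(A) = 74700 / 260.30 = 287.0 mol
n(J) = 3575 / 22.7 = 157.5 mol
n(B) = 15400 / 104.10 = 147.9 mol
n/ν → A: 143.5, J: 78.75, B: 147.9; J is limiting.
B consumed = (1/2) × 157.5 = 78.75 mol
B remaining = 147.9 − 78.75 = 69.15 mol
mass = 69.15 × 104.10 = 7199 g

7200 g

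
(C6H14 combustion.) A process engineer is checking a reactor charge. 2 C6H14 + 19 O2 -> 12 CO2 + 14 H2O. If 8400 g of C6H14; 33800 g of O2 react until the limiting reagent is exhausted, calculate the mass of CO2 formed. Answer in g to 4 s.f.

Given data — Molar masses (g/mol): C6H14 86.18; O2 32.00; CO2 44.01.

25740 g

n(C6H14) = 8400 / 86.18 = 97.47 mol
n(O2) = 33800 / 32.00 = 1056 mol
n/ν for C6H14 = 97.47/2 = 48.74
n/ν for O2 = 1056/19 = 55.58
Smallest n/ν is C6H14 → limiting reagent.
n(CO2) = (12/2) × 97.47 = 584.8 mol
mass = 584.8 × 44.01 = 25740 g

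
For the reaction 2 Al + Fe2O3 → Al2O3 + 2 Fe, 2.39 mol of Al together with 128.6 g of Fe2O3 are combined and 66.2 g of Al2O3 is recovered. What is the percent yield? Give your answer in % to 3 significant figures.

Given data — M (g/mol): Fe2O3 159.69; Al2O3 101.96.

n(Al) = 2.390 mol
n(Fe2O3) = 128.6 / 159.69 = 0.8053 mol
n/ν for Al = 2.390/2 = 1.195
n/ν for Fe2O3 = 0.8053/1 = 0.8053
Smallest n/ν is Fe2O3 → limiting reagent.
theoretical n(Al2O3) = (1/1) × 0.8053 = 0.8053 mol → 82.11 g
% yield = 66.2 / 82.11 × 100 = 80.62 %

80.6 %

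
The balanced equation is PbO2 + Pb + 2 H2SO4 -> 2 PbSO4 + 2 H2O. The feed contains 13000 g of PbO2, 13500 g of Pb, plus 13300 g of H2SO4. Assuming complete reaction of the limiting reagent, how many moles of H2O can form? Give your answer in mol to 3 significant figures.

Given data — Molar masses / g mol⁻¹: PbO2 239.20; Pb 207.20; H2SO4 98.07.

n(PbO2) = 13000 / 239.20 = 54.35 mol
n(Pb) = 13500 / 207.20 = 65.15 mol
n(H2SO4) = 13300 / 98.07 = 135.6 mol
n/ν for PbO2 = 54.35/1 = 54.35
n/ν for Pb = 65.15/1 = 65.15
n/ν for H2SO4 = 135.6/2 = 67.80
Smallest n/ν is PbO2 → limiting reagent.
n(H2O) = (2/1) × 54.35 = 108.7 mol

109 mol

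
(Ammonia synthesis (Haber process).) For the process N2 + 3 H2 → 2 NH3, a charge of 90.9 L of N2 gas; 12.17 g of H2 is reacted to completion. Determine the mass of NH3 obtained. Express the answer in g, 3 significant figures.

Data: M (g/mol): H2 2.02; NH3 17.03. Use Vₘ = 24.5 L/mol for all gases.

n(N2) = 90.90 / 24.5 = 3.710 mol
n(H2) = 12.17 / 2.02 = 6.025 mol
n/ν for N2 = 3.710/1 = 3.710
n/ν for H2 = 6.025/3 = 2.008
Smallest n/ν is H2 → limiting reagent.
n(NH3) = (2/3) × 6.025 = 4.017 mol
mass = 4.017 × 17.03 = 68.41 g

68.4 g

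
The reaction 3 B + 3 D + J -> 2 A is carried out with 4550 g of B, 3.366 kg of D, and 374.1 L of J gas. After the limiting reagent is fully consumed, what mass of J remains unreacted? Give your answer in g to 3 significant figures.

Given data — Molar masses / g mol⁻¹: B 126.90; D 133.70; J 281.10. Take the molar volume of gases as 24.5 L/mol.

n(B) = 4550 / 126.90 = 35.86 mol
n(D) = 3.366×1000 / 133.70 = 25.18 mol
n(J) = 374.1 / 24.5 = 15.27 mol
n/ν for B = 35.86/3 = 11.95
n/ν for D = 25.18/3 = 8.393
n/ν for J = 15.27/1 = 15.27
Smallest n/ν is D → limiting reagent.
J consumed = (1/3) × 25.18 = 8.393 mol
J remaining = 15.27 − 8.393 = 6.877 mol
mass = 6.877 × 281.10 = 1933 g

1930 g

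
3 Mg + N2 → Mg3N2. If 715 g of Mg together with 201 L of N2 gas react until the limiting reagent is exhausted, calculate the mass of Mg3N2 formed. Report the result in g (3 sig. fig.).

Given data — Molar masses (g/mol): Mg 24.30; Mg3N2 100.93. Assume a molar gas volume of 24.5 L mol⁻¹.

n(Mg) = 715.0 / 24.30 = 29.42 mol
n(N2) = 201.0 / 24.5 = 8.204 mol
n/ν for Mg = 29.42/3 = 9.807
n/ν for N2 = 8.204/1 = 8.204
Smallest n/ν is N2 → limiting reagent.
n(Mg3N2) = (1/1) × 8.204 = 8.204 mol
mass = 8.204 × 100.93 = 828.0 g

828 g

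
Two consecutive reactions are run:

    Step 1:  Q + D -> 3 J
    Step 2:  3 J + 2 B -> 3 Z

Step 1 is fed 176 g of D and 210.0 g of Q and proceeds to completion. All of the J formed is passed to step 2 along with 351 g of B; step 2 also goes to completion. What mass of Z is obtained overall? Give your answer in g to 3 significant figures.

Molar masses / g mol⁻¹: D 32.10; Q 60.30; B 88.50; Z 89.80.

Step 1:
n(D) = 176.0 / 32.10 = 5.483 mol
n(Q) = 210.0 / 60.30 = 3.483 mol
n/ν for D = 5.483/1 = 5.483
n/ν for Q = 3.483/1 = 3.483
Smallest n/ν is Q → limiting reagent.
n(J) produced = (3/1) × 3.483 = 10.45 mol
Step 2:
n(J) available = 10.45 mol
n(B) = 351.0 / 88.50 = 3.966 mol
n/ν for J = 10.45/3 = 3.483
n/ν for B = 3.966/2 = 1.983
Smallest n/ν is B → limiting reagent.
n(Z) = (3/2) × 3.966 = 5.949 mol
mass = 5.949 × 89.80 = 534.2 g

534 g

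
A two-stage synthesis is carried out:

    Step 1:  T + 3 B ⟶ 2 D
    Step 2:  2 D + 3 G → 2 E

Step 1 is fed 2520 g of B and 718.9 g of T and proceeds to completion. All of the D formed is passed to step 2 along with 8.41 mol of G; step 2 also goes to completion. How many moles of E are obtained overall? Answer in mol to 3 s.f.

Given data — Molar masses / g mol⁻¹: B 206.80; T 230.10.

5.61 mol

Step 1:
n(B) = 2520 / 206.80 = 12.19 mol
n(T) = 718.9 / 230.10 = 3.124 mol
n/ν → B: 4.063, T: 3.124; T is limiting.
n(D) produced = (2/1) × 3.124 = 6.248 mol
Step 2:
n(D) available = 6.248 mol
n(G) = 8.410 mol
n/ν → D: 3.124, G: 2.803; G is limiting.
n(E) = (2/3) × 8.410 = 5.607 mol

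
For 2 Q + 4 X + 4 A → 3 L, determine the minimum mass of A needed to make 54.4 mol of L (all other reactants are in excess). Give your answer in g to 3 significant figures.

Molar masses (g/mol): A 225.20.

n(L) = 54.40 mol
n(A) = (4/3) × 54.40 = 72.53 mol
mass = 72.53 × 225.20 = 16330 g

16300 g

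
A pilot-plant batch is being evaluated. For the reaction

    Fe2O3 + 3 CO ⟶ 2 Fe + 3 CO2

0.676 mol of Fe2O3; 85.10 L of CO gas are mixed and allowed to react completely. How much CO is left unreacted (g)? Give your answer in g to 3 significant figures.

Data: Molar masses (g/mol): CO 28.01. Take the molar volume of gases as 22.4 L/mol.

n(Fe2O3) = 0.6760 mol
n(CO) = 85.10 / 22.4 = 3.799 mol
n/ν for Fe2O3 = 0.6760/1 = 0.6760
n/ν for CO = 3.799/3 = 1.266
Smallest n/ν is Fe2O3 → limiting reagent.
CO consumed = (3/1) × 0.6760 = 2.028 mol
CO remaining = 3.799 − 2.028 = 1.771 mol
mass = 1.771 × 28.01 = 49.61 g

49.6 g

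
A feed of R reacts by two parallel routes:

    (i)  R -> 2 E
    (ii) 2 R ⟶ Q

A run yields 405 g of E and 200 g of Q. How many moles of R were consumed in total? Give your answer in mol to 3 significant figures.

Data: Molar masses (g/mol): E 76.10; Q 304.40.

n(E) = 405 / 76.10 = 5.322 mol
n(Q) = 200 / 304.40 = 0.6570 mol
n(R) via (i) = (1/2)×5.322 = 2.661 mol
n(R) via (ii) = (2/1)×0.6570 = 1.314 mol
total n(R) = 2.661 + 1.314 = 3.975 mol

3.98 mol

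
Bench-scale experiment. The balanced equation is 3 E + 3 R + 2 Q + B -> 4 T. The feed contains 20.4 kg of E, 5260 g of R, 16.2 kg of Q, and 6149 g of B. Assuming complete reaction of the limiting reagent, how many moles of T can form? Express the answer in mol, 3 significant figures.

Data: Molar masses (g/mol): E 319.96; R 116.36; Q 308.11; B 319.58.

n(E) = 20.40×1000 / 319.96 = 63.76 mol
n(R) = 5260 / 116.36 = 45.20 mol
n(Q) = 16.20×1000 / 308.11 = 52.58 mol
n(B) = 6149 / 319.58 = 19.24 mol
n/ν for E = 63.76/3 = 21.25
n/ν for R = 45.20/3 = 15.07
n/ν for Q = 52.58/2 = 26.29
n/ν for B = 19.24/1 = 19.24
Smallest n/ν is R → limiting reagent.
n(T) = (4/3) × 45.20 = 60.27 mol

60.3 mol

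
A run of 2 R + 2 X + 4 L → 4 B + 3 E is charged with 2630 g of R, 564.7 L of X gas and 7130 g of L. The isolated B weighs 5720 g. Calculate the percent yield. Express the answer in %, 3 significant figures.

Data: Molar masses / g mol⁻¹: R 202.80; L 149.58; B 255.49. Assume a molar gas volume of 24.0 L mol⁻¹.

n(R) = 2630 / 202.80 = 12.97 mol
n(X) = 564.7 / 24.0 = 23.53 mol
n(L) = 7130 / 149.58 = 47.67 mol
n/ν for R = 12.97/2 = 6.485
n/ν for X = 23.53/2 = 11.77
n/ν for L = 47.67/4 = 11.92
Smallest n/ν is R → limiting reagent.
theoretical n(B) = (4/2) × 12.97 = 25.94 mol → 6627 g
% yield = 5720 / 6627 × 100 = 86.31 %

86.3 %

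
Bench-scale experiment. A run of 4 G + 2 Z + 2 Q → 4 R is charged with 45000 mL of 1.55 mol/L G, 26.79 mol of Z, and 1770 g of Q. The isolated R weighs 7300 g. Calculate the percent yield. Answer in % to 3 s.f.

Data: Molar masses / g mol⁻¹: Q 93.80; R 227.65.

85.0 %

n(G) = 1.55 × 45000/1000 = 69.75 mol
n(Z) = 26.79 mol
n(Q) = 1770 / 93.80 = 18.87 mol
n/ν for G = 69.75/4 = 17.44
n/ν for Z = 26.79/2 = 13.40
n/ν for Q = 18.87/2 = 9.435
Smallest n/ν is Q → limiting reagent.
theoretical n(R) = (4/2) × 18.87 = 37.74 mol → 8592 g
% yield = 7300 / 8592 × 100 = 84.96 %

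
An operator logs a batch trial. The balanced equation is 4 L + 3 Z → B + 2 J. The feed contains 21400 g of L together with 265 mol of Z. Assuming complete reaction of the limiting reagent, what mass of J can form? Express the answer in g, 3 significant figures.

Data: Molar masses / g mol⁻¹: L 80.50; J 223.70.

n(L) = 21400 / 80.50 = 265.8 mol
n(Z) = 265.0 mol
n/ν → L: 66.45, Z: 88.33; L is limiting.
n(J) = (2/4) × 265.8 = 132.9 mol
mass = 132.9 × 223.70 = 29730 g

29700 g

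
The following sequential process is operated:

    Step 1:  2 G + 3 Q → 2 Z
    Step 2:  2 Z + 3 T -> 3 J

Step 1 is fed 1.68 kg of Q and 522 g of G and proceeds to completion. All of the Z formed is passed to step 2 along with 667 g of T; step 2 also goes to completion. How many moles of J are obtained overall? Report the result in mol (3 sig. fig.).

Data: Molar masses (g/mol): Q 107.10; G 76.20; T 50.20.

Step 1:
n(Q) = 1.680×1000 / 107.10 = 15.69 mol
n(G) = 522.0 / 76.20 = 6.850 mol
n/ν → Q: 5.230, G: 3.425; G is limiting.
n(Z) produced = (2/2) × 6.850 = 6.850 mol
Step 2:
n(Z) available = 6.850 mol
n(T) = 667.0 / 50.20 = 13.29 mol
n/ν → Z: 3.425, T: 4.430; Z is limiting.
n(J) = (3/2) × 6.850 = 10.28 mol

10.3 mol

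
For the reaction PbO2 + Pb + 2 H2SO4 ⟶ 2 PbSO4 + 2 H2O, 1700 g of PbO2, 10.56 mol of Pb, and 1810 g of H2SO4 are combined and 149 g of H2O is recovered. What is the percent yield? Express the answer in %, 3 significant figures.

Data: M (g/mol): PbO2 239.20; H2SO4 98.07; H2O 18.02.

58.2 %

n(PbO2) = 1700 / 239.20 = 7.107 mol
n(Pb) = 10.56 mol
n(H2SO4) = 1810 / 98.07 = 18.46 mol
n/ν → PbO2: 7.107, Pb: 10.56, H2SO4: 9.230; PbO2 is limiting.
theoretical n(H2O) = (2/1) × 7.107 = 14.21 mol → 256.1 g
% yield = 149 / 256.1 × 100 = 58.18 %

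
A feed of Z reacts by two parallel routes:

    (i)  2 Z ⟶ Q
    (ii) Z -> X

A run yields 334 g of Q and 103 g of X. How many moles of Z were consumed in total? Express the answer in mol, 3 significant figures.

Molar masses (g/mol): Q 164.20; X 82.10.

n(Q) = 334 / 164.20 = 2.034 mol
n(X) = 103 / 82.10 = 1.255 mol
n(Z) via (i) = (2/1)×2.034 = 4.068 mol
n(Z) via (ii) = (1/1)×1.255 = 1.255 mol
total n(Z) = 4.068 + 1.255 = 5.323 mol

5.32 mol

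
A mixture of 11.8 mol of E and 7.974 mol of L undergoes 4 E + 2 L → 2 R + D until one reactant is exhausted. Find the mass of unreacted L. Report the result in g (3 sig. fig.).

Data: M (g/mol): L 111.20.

n(E) = 11.80 mol
n(L) = 7.974 mol
n/ν → E: 2.950, L: 3.987; E is limiting.
L consumed = (2/4) × 11.80 = 5.900 mol
L remaining = 7.974 − 5.900 = 2.074 mol
mass = 2.074 × 111.20 = 230.6 g

231 g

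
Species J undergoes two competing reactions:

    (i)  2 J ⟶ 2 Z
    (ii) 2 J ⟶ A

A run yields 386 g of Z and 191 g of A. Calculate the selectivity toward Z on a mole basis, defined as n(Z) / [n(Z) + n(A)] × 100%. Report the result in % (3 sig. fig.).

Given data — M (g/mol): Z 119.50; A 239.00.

n(Z) = 386 / 119.50 = 3.230 mol
n(A) = 191 / 239.00 = 0.7992 mol
selectivity = 3.230/(3.230+0.7992) × 100 = 80.16 %

80.2 %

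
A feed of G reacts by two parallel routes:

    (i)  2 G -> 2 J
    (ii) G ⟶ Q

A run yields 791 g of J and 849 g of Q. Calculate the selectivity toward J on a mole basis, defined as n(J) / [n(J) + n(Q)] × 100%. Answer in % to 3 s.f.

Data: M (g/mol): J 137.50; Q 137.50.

n(J) = 791 / 137.50 = 5.753 mol
n(Q) = 849 / 137.50 = 6.175 mol
selectivity = 5.753/(5.753+6.175) × 100 = 48.23 %

48.2 %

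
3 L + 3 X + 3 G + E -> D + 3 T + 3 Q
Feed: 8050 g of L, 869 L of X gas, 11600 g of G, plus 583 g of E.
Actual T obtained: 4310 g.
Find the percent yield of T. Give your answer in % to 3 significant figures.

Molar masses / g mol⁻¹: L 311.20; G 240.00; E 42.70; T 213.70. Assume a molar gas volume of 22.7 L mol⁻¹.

n(L) = 8050 / 311.20 = 25.87 mol
n(X) = 869.0 / 22.7 = 38.28 mol
n(G) = 11600 / 240.00 = 48.33 mol
n(E) = 583.0 / 42.70 = 13.65 mol
n/ν for L = 25.87/3 = 8.623
n/ν for X = 38.28/3 = 12.76
n/ν for G = 48.33/3 = 16.11
n/ν for E = 13.65/1 = 13.65
Smallest n/ν is L → limiting reagent.
theoretical n(T) = (3/3) × 25.87 = 25.87 mol → 5528 g
% yield = 4310 / 5528 × 100 = 77.97 %

78.0 %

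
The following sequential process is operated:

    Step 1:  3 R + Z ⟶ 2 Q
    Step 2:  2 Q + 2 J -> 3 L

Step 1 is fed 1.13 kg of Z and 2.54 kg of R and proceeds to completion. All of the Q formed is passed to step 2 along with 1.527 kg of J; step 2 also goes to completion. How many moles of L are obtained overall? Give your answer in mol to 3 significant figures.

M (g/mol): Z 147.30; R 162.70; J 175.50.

13.1 mol

Step 1:
n(Z) = 1.130×1000 / 147.30 = 7.671 mol
n(R) = 2.540×1000 / 162.70 = 15.61 mol
n/ν for Z = 7.671/1 = 7.671
n/ν for R = 15.61/3 = 5.203
Smallest n/ν is R → limiting reagent.
n(Q) produced = (2/3) × 15.61 = 10.41 mol
Step 2:
n(Q) available = 10.41 mol
n(J) = 1.527×1000 / 175.50 = 8.701 mol
n/ν for Q = 10.41/2 = 5.205
n/ν for J = 8.701/2 = 4.351
Smallest n/ν is J → limiting reagent.
n(L) = (3/2) × 8.701 = 13.05 mol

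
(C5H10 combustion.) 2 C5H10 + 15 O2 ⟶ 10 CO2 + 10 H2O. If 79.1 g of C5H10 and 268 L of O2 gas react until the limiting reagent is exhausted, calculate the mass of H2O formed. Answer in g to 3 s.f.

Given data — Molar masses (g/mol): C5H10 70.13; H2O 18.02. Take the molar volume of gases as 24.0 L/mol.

102 g

n(C5H10) = 79.10 / 70.13 = 1.128 mol
n(O2) = 268.0 / 24.0 = 11.17 mol
n/ν for C5H10 = 1.128/2 = 0.5640
n/ν for O2 = 11.17/15 = 0.7447
Smallest n/ν is C5H10 → limiting reagent.
n(H2O) = (10/2) × 1.128 = 5.640 mol
mass = 5.640 × 18.02 = 101.6 g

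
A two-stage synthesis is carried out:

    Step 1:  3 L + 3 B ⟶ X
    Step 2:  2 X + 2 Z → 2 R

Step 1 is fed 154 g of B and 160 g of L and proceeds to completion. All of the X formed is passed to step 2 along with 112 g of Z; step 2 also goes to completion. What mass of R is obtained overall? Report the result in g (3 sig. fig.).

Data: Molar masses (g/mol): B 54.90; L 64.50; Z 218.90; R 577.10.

295 g

Step 1:
n(B) = 154.0 / 54.90 = 2.805 mol
n(L) = 160.0 / 64.50 = 2.481 mol
n/ν → B: 0.9350, L: 0.8270; L is limiting.
n(X) produced = (1/3) × 2.481 = 0.8270 mol
Step 2:
n(X) available = 0.8270 mol
n(Z) = 112.0 / 218.90 = 0.5116 mol
n/ν → X: 0.4135, Z: 0.2558; Z is limiting.
n(R) = (2/2) × 0.5116 = 0.5116 mol
mass = 0.5116 × 577.10 = 295.2 g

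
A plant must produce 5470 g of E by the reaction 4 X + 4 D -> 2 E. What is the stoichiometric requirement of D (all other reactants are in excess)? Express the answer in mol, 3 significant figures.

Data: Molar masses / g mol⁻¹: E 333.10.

32.8 mol

n(E) = 5470 / 333.10 = 16.42 mol
n(D) = (4/2) × 16.42 = 32.84 mol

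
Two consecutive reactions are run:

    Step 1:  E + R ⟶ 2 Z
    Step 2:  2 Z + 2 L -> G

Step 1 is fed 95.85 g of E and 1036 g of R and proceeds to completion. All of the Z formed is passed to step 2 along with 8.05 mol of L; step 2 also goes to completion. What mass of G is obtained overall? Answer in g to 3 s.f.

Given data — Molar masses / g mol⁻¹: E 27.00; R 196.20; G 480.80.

Step 1:
n(E) = 95.85 / 27.00 = 3.550 mol
n(R) = 1036 / 196.20 = 5.280 mol
n/ν for E = 3.550/1 = 3.550
n/ν for R = 5.280/1 = 5.280
Smallest n/ν is E → limiting reagent.
n(Z) produced = (2/1) × 3.550 = 7.100 mol
Step 2:
n(Z) available = 7.100 mol
n(L) = 8.050 mol
n/ν for Z = 7.100/2 = 3.550
n/ν for L = 8.050/2 = 4.025
Smallest n/ν is Z → limiting reagent.
n(G) = (1/2) × 7.100 = 3.550 mol
mass = 3.550 × 480.80 = 1707 g

1710 g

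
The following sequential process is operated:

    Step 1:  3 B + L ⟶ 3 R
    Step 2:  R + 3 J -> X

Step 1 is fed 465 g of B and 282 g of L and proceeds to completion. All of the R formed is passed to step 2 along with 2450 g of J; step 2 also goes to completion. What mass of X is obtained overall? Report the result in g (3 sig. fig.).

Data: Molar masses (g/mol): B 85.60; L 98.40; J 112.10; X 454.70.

Step 1:
n(B) = 465.0 / 85.60 = 5.432 mol
n(L) = 282.0 / 98.40 = 2.866 mol
n/ν → B: 1.811, L: 2.866; B is limiting.
n(R) produced = (3/3) × 5.432 = 5.432 mol
Step 2:
n(R) available = 5.432 mol
n(J) = 2450 / 112.10 = 21.86 mol
n/ν → R: 5.432, J: 7.287; R is limiting.
n(X) = (1/1) × 5.432 = 5.432 mol
mass = 5.432 × 454.70 = 2470 g

2470 g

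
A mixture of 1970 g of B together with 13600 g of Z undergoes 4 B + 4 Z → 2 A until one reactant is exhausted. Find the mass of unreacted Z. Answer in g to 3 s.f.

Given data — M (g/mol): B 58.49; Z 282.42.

n(B) = 1970 / 58.49 = 33.68 mol
n(Z) = 13600 / 282.42 = 48.16 mol
n/ν for B = 33.68/4 = 8.420
n/ν for Z = 48.16/4 = 12.04
Smallest n/ν is B → limiting reagent.
Z consumed = (4/4) × 33.68 = 33.68 mol
Z remaining = 48.16 − 33.68 = 14.48 mol
mass = 14.48 × 282.42 = 4089 g

4090 g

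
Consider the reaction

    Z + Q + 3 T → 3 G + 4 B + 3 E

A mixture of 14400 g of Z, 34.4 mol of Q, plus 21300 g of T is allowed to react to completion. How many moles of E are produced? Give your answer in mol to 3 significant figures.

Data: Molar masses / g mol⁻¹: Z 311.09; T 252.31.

84.4 mol

n(Z) = 14400 / 311.09 = 46.29 mol
n(Q) = 34.40 mol
n(T) = 21300 / 252.31 = 84.42 mol
n/ν for Z = 46.29/1 = 46.29
n/ν for Q = 34.40/1 = 34.40
n/ν for T = 84.42/3 = 28.14
Smallest n/ν is T → limiting reagent.
n(E) = (3/3) × 84.42 = 84.42 mol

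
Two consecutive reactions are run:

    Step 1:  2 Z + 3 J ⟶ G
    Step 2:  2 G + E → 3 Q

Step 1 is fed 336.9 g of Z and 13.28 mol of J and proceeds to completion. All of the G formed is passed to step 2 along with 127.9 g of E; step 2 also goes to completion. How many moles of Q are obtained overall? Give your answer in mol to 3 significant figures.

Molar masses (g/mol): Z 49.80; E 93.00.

Step 1:
n(Z) = 336.9 / 49.80 = 6.765 mol
n(J) = 13.28 mol
n/ν for Z = 6.765/2 = 3.383
n/ν for J = 13.28/3 = 4.427
Smallest n/ν is Z → limiting reagent.
n(G) produced = (1/2) × 6.765 = 3.383 mol
Step 2:
n(G) available = 3.383 mol
n(E) = 127.9 / 93.00 = 1.375 mol
n/ν for G = 3.383/2 = 1.692
n/ν for E = 1.375/1 = 1.375
Smallest n/ν is E → limiting reagent.
n(Q) = (3/1) × 1.375 = 4.125 mol

4.13 mol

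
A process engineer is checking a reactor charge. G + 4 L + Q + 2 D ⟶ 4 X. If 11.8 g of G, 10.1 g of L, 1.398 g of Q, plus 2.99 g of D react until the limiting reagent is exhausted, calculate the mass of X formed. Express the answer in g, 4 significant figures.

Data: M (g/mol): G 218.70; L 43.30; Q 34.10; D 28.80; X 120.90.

19.83 g

n(G) = 11.80 / 218.70 = 0.05396 mol
n(L) = 10.10 / 43.30 = 0.2333 mol
n(Q) = 1.398 / 34.10 = 0.04100 mol
n(D) = 2.990 / 28.80 = 0.1038 mol
n/ν for G = 0.05396/1 = 0.05396
n/ν for L = 0.2333/4 = 0.05833
n/ν for Q = 0.04100/1 = 0.04100
n/ν for D = 0.1038/2 = 0.05190
Smallest n/ν is Q → limiting reagent.
n(X) = (4/1) × 0.04100 = 0.1640 mol
mass = 0.1640 × 120.90 = 19.83 g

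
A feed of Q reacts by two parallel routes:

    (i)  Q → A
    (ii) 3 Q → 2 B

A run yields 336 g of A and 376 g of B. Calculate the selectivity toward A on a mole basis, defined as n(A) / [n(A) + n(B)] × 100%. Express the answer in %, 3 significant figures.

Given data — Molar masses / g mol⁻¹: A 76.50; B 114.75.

n(A) = 336 / 76.50 = 4.392 mol
n(B) = 376 / 114.75 = 3.277 mol
selectivity = 4.392/(4.392+3.277) × 100 = 57.27 %

57.3 %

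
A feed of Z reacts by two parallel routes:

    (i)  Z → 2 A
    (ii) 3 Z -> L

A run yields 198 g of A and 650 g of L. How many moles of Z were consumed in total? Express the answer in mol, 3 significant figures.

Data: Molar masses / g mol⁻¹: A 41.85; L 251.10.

10.1 mol

n(A) = 198 / 41.85 = 4.731 mol
n(L) = 650 / 251.10 = 2.589 mol
n(Z) via (i) = (1/2)×4.731 = 2.366 mol
n(Z) via (ii) = (3/1)×2.589 = 7.767 mol
total n(Z) = 2.366 + 7.767 = 10.13 mol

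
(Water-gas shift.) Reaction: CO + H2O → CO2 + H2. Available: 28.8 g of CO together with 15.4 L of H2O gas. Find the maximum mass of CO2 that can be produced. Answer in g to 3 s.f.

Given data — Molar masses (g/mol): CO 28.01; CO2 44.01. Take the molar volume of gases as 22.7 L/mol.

29.9 g

n(CO) = 28.80 / 28.01 = 1.028 mol
n(H2O) = 15.40 / 22.7 = 0.6784 mol
n/ν for CO = 1.028/1 = 1.028
n/ν for H2O = 0.6784/1 = 0.6784
Smallest n/ν is H2O → limiting reagent.
n(CO2) = (1/1) × 0.6784 = 0.6784 mol
mass = 0.6784 × 44.01 = 29.86 g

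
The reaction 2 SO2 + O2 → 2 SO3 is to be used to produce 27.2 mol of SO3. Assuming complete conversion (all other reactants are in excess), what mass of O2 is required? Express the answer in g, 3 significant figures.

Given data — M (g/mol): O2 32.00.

n(SO3) = 27.20 mol
n(O2) = (1/2) × 27.20 = 13.60 mol
mass = 13.60 × 32.00 = 435.2 g

435 g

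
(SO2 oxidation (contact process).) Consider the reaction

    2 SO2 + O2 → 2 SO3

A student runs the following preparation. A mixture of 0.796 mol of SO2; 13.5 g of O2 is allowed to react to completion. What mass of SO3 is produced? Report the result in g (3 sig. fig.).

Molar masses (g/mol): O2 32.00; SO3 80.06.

n(SO2) = 0.7960 mol
n(O2) = 13.50 / 32.00 = 0.4219 mol
n/ν → SO2: 0.3980, O2: 0.4219; SO2 is limiting.
n(SO3) = (2/2) × 0.7960 = 0.7960 mol
mass = 0.7960 × 80.06 = 63.73 g

63.7 g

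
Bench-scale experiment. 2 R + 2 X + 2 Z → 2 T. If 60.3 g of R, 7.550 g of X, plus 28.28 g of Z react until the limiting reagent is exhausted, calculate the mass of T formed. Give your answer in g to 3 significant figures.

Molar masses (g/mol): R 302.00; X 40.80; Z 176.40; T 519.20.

83.2 g

n(R) = 60.30 / 302.00 = 0.1997 mol
n(X) = 7.550 / 40.80 = 0.1850 mol
n(Z) = 28.28 / 176.40 = 0.1603 mol
n/ν for R = 0.1997/2 = 0.09985
n/ν for X = 0.1850/2 = 0.09250
n/ν for Z = 0.1603/2 = 0.08015
Smallest n/ν is Z → limiting reagent.
n(T) = (2/2) × 0.1603 = 0.1603 mol
mass = 0.1603 × 519.20 = 83.23 g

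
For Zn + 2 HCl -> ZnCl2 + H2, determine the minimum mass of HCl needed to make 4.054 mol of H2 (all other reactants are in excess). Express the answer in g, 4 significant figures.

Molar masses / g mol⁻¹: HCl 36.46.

295.6 g

n(H2) = 4.054 mol
n(HCl) = (2/1) × 4.054 = 8.108 mol
mass = 8.108 × 36.46 = 295.6 g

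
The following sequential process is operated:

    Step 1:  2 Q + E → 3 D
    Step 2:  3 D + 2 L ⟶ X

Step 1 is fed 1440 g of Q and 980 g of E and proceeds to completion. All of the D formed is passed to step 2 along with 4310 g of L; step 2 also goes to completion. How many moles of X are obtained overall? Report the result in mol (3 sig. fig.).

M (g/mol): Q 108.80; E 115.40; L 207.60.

Step 1:
n(Q) = 1440 / 108.80 = 13.24 mol
n(E) = 980.0 / 115.40 = 8.492 mol
n/ν for Q = 13.24/2 = 6.620
n/ν for E = 8.492/1 = 8.492
Smallest n/ν is Q → limiting reagent.
n(D) produced = (3/2) × 13.24 = 19.86 mol
Step 2:
n(D) available = 19.86 mol
n(L) = 4310 / 207.60 = 20.76 mol
n/ν for D = 19.86/3 = 6.620
n/ν for L = 20.76/2 = 10.38
Smallest n/ν is D → limiting reagent.
n(X) = (1/3) × 19.86 = 6.620 mol

6.62 mol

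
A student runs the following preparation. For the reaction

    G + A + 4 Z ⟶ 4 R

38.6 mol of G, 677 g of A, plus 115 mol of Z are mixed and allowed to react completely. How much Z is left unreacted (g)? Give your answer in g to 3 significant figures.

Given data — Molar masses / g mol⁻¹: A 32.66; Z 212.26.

6810 g

n(G) = 38.60 mol
n(A) = 677.0 / 32.66 = 20.73 mol
n(Z) = 115.0 mol
n/ν for G = 38.60/1 = 38.60
n/ν for A = 20.73/1 = 20.73
n/ν for Z = 115.0/4 = 28.75
Smallest n/ν is A → limiting reagent.
Z consumed = (4/1) × 20.73 = 82.92 mol
Z remaining = 115.0 − 82.92 = 32.08 mol
mass = 32.08 × 212.26 = 6809 g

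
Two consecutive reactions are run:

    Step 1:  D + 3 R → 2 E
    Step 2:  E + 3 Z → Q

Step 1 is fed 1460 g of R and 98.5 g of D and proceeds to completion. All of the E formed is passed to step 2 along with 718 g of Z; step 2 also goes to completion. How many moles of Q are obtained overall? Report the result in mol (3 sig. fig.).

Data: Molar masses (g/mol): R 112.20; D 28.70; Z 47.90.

5.00 mol

Step 1:
n(R) = 1460 / 112.20 = 13.01 mol
n(D) = 98.50 / 28.70 = 3.432 mol
n/ν → R: 4.337, D: 3.432; D is limiting.
n(E) produced = (2/1) × 3.432 = 6.864 mol
Step 2:
n(E) available = 6.864 mol
n(Z) = 718.0 / 47.90 = 14.99 mol
n/ν → E: 6.864, Z: 4.997; Z is limiting.
n(Q) = (1/3) × 14.99 = 4.997 mol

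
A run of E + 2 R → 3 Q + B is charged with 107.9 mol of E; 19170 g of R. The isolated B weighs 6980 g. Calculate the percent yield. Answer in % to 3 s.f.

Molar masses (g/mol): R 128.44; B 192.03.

48.7 %

n(E) = 107.9 mol
n(R) = 19170 / 128.44 = 149.3 mol
n/ν for E = 107.9/1 = 107.9
n/ν for R = 149.3/2 = 74.65
Smallest n/ν is R → limiting reagent.
theoretical n(B) = (1/2) × 149.3 = 74.65 mol → 14340 g
% yield = 6980 / 14340 × 100 = 48.68 %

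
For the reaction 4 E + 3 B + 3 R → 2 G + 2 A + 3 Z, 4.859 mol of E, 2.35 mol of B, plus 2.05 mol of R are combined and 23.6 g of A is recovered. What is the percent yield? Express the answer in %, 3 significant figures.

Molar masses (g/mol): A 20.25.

85.3 %

n(E) = 4.859 mol
n(B) = 2.350 mol
n(R) = 2.050 mol
n/ν for E = 4.859/4 = 1.215
n/ν for B = 2.350/3 = 0.7833
n/ν for R = 2.050/3 = 0.6833
Smallest n/ν is R → limiting reagent.
theoretical n(A) = (2/3) × 2.050 = 1.367 mol → 27.68 g
% yield = 23.6 / 27.68 × 100 = 85.26 %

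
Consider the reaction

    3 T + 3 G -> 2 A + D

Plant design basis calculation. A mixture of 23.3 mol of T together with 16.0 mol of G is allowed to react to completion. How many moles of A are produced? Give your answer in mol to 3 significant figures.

n(T) = 23.30 mol
n(G) = 16.00 mol
n/ν for T = 23.30/3 = 7.767
n/ν for G = 16.00/3 = 5.333
Smallest n/ν is G → limiting reagent.
n(A) = (2/3) × 16.00 = 10.67 mol

10.7 mol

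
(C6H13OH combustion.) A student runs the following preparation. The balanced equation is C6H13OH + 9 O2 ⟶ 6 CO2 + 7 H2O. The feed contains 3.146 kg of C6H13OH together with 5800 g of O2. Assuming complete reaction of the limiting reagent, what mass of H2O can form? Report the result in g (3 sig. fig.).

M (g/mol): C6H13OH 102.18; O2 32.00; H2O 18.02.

n(C6H13OH) = 3.146×1000 / 102.18 = 30.79 mol
n(O2) = 5800 / 32.00 = 181.3 mol
n/ν → C6H13OH: 30.79, O2: 20.14; O2 is limiting.
n(H2O) = (7/9) × 181.3 = 141.0 mol
mass = 141.0 × 18.02 = 2541 g

2540 g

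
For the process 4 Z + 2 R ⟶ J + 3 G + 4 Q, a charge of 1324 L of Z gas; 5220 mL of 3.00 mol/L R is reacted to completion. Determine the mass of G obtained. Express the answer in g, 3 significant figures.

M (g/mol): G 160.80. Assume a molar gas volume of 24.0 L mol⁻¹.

3780 g

n(Z) = 1324 / 24.0 = 55.17 mol
n(R) = 3.00 × 5220/1000 = 15.66 mol
n/ν → Z: 13.79, R: 7.830; R is limiting.
n(G) = (3/2) × 15.66 = 23.49 mol
mass = 23.49 × 160.80 = 3777 g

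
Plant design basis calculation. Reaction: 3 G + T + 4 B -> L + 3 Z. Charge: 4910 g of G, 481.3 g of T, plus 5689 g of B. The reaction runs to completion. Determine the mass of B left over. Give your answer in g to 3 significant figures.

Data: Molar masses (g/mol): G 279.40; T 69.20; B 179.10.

n(G) = 4910 / 279.40 = 17.57 mol
n(T) = 481.3 / 69.20 = 6.955 mol
n(B) = 5689 / 179.10 = 31.76 mol
n/ν for G = 17.57/3 = 5.857
n/ν for T = 6.955/1 = 6.955
n/ν for B = 31.76/4 = 7.940
Smallest n/ν is G → limiting reagent.
B consumed = (4/3) × 17.57 = 23.43 mol
B remaining = 31.76 − 23.43 = 8.330 mol
mass = 8.330 × 179.10 = 1492 g

1490 g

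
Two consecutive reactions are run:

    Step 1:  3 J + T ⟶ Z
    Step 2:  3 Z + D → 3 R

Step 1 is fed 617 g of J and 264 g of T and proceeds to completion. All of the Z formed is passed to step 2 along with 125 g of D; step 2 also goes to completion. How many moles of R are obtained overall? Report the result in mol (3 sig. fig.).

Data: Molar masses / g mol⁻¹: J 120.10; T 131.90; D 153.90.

1.71 mol

Step 1:
n(J) = 617.0 / 120.10 = 5.137 mol
n(T) = 264.0 / 131.90 = 2.002 mol
n/ν for J = 5.137/3 = 1.712
n/ν for T = 2.002/1 = 2.002
Smallest n/ν is J → limiting reagent.
n(Z) produced = (1/3) × 5.137 = 1.712 mol
Step 2:
n(Z) available = 1.712 mol
n(D) = 125.0 / 153.90 = 0.8122 mol
n/ν for Z = 1.712/3 = 0.5707
n/ν for D = 0.8122/1 = 0.8122
Smallest n/ν is Z → limiting reagent.
n(R) = (3/3) × 1.712 = 1.712 mol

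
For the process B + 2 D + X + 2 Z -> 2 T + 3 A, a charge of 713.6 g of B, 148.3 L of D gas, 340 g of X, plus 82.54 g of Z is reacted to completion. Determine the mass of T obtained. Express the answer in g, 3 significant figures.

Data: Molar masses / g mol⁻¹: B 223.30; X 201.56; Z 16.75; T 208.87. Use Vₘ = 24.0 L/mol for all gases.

705 g

n(B) = 713.6 / 223.30 = 3.196 mol
n(D) = 148.3 / 24.0 = 6.179 mol
n(X) = 340.0 / 201.56 = 1.687 mol
n(Z) = 82.54 / 16.75 = 4.928 mol
n/ν for B = 3.196/1 = 3.196
n/ν for D = 6.179/2 = 3.090
n/ν for X = 1.687/1 = 1.687
n/ν for Z = 4.928/2 = 2.464
Smallest n/ν is X → limiting reagent.
n(T) = (2/1) × 1.687 = 3.374 mol
mass = 3.374 × 208.87 = 704.7 g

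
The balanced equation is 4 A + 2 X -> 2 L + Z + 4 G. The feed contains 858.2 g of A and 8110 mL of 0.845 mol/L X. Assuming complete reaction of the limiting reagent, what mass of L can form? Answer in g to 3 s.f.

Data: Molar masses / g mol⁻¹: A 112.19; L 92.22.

353 g

n(A) = 858.2 / 112.19 = 7.650 mol
n(X) = 0.845 × 8110/1000 = 6.853 mol
n/ν for A = 7.650/4 = 1.913
n/ν for X = 6.853/2 = 3.427
Smallest n/ν is A → limiting reagent.
n(L) = (2/4) × 7.650 = 3.825 mol
mass = 3.825 × 92.22 = 352.7 g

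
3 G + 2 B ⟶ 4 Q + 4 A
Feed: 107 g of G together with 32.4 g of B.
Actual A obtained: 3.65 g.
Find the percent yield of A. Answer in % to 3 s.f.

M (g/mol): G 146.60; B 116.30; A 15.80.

41.5 %

n(G) = 107.0 / 146.60 = 0.7299 mol
n(B) = 32.40 / 116.30 = 0.2786 mol
n/ν for G = 0.7299/3 = 0.2433
n/ν for B = 0.2786/2 = 0.1393
Smallest n/ν is B → limiting reagent.
theoretical n(A) = (4/2) × 0.2786 = 0.5572 mol → 8.804 g
% yield = 3.65 / 8.804 × 100 = 41.46 %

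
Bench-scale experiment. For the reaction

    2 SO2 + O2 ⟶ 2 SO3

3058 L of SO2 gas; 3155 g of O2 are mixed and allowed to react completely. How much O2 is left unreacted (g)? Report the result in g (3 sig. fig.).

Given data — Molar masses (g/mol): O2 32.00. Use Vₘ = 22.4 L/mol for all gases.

n(SO2) = 3058 / 22.4 = 136.5 mol
n(O2) = 3155 / 32.00 = 98.59 mol
n/ν for SO2 = 136.5/2 = 68.25
n/ν for O2 = 98.59/1 = 98.59
Smallest n/ν is SO2 → limiting reagent.
O2 consumed = (1/2) × 136.5 = 68.25 mol
O2 remaining = 98.59 − 68.25 = 30.34 mol
mass = 30.34 × 32.00 = 970.9 g

971 g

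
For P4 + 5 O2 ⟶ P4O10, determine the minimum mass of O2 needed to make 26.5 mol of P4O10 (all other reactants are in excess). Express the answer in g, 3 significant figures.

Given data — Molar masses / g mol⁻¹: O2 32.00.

n(P4O10) = 26.50 mol
n(O2) = (5/1) × 26.50 = 132.5 mol
mass = 132.5 × 32.00 = 4240 g

4240 g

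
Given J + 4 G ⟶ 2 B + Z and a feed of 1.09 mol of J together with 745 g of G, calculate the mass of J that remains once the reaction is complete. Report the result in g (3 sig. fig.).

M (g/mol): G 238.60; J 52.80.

16.3 g

n(J) = 1.090 mol
n(G) = 745.0 / 238.60 = 3.122 mol
n/ν for J = 1.090/1 = 1.090
n/ν for G = 3.122/4 = 0.7805
Smallest n/ν is G → limiting reagent.
J consumed = (1/4) × 3.122 = 0.7805 mol
J remaining = 1.090 − 0.7805 = 0.3095 mol
mass = 0.3095 × 52.80 = 16.34 g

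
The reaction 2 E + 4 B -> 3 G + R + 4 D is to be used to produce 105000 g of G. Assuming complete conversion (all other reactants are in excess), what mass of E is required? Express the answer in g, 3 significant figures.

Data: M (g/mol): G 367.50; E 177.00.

33700 g

n(G) = 105000 / 367.50 = 285.7 mol
n(E) = (2/3) × 285.7 = 190.5 mol
mass = 190.5 × 177.00 = 33720 g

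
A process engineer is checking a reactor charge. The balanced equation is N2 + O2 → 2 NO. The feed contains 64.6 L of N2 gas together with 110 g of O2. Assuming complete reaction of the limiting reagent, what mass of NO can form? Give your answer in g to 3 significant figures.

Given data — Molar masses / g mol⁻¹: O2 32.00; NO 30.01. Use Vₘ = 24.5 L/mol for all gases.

158 g

n(N2) = 64.60 / 24.5 = 2.637 mol
n(O2) = 110.0 / 32.00 = 3.438 mol
n/ν → N2: 2.637, O2: 3.438; N2 is limiting.
n(NO) = (2/1) × 2.637 = 5.274 mol
mass = 5.274 × 30.01 = 158.3 g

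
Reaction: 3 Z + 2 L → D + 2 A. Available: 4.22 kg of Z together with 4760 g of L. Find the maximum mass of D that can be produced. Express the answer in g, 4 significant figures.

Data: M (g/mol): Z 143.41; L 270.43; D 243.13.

2140 g

n(Z) = 4.220×1000 / 143.41 = 29.43 mol
n(L) = 4760 / 270.43 = 17.60 mol
n/ν for Z = 29.43/3 = 9.810
n/ν for L = 17.60/2 = 8.800
Smallest n/ν is L → limiting reagent.
n(D) = (1/2) × 17.60 = 8.800 mol
mass = 8.800 × 243.13 = 2140 g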